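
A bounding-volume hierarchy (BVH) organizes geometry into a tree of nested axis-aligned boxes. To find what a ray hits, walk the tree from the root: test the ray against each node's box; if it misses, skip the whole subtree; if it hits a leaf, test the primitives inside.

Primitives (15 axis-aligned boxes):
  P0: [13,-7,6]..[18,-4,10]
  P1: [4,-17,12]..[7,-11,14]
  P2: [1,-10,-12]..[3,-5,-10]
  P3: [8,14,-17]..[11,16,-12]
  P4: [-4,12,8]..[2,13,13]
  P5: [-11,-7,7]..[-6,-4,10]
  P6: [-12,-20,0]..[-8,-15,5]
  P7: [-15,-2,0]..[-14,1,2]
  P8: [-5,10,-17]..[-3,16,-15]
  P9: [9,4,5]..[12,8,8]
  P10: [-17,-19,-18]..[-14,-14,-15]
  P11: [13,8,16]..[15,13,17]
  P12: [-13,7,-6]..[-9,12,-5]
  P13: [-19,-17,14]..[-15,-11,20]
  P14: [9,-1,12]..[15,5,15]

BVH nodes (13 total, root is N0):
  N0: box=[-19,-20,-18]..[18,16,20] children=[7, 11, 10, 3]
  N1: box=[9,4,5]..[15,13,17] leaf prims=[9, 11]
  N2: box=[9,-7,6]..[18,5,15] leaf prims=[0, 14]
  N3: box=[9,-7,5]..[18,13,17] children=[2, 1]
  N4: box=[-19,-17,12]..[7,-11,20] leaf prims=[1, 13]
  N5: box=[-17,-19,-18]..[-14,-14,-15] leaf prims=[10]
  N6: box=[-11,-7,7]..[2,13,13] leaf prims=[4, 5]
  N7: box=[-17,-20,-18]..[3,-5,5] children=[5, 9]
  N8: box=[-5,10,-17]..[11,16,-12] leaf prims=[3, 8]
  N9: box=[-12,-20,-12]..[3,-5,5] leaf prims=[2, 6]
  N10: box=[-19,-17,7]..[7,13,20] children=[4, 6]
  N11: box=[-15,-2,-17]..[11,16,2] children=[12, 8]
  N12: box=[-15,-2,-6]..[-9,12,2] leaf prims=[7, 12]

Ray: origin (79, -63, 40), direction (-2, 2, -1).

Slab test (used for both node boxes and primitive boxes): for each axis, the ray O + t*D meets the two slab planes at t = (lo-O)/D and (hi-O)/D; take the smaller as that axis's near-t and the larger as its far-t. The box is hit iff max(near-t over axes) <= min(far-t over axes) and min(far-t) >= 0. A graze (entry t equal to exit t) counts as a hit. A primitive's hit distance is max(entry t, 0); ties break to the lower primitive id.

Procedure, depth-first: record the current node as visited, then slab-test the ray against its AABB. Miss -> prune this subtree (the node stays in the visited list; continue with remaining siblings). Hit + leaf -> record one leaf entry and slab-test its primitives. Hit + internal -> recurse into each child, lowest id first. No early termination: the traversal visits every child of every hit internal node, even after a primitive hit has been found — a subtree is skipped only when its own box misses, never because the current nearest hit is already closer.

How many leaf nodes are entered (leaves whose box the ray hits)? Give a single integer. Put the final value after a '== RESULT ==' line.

Trace the traversal:
N0 x:[61/2,49] y:[43/2,79/2] z:[20,58] -> hit [61/2,79/2], descend [3, 7, 10, 11]
  N3 x:[61/2,35] y:[28,38] z:[23,35] -> hit [61/2,35], descend [1, 2]
    N1 x:[32,35] y:[67/2,38] z:[23,35] -> hit [67/2,35] leaf, test {P9@t=67/2, P11(miss)}
    N2 x:[61/2,35] y:[28,34] z:[25,34] -> hit [61/2,34] leaf, test {P0(miss), P14(miss)}
  N7 x:[38,48] y:[43/2,29] z:[35,58] -> miss, prune
  N10 x:[36,49] y:[23,38] z:[20,33] -> miss, prune
  N11 x:[34,47] y:[61/2,79/2] z:[38,57] -> hit [38,79/2], descend [8, 12]
    N8 x:[34,42] y:[73/2,79/2] z:[52,57] -> miss, prune
    N12 x:[44,47] y:[61/2,75/2] z:[38,46] -> miss, prune

9 AABB tests over nodes [0, 3, 1, 2, 7, 10, 11, 8, 12]; 2 leaves entered; closest P9.

== RESULT ==
2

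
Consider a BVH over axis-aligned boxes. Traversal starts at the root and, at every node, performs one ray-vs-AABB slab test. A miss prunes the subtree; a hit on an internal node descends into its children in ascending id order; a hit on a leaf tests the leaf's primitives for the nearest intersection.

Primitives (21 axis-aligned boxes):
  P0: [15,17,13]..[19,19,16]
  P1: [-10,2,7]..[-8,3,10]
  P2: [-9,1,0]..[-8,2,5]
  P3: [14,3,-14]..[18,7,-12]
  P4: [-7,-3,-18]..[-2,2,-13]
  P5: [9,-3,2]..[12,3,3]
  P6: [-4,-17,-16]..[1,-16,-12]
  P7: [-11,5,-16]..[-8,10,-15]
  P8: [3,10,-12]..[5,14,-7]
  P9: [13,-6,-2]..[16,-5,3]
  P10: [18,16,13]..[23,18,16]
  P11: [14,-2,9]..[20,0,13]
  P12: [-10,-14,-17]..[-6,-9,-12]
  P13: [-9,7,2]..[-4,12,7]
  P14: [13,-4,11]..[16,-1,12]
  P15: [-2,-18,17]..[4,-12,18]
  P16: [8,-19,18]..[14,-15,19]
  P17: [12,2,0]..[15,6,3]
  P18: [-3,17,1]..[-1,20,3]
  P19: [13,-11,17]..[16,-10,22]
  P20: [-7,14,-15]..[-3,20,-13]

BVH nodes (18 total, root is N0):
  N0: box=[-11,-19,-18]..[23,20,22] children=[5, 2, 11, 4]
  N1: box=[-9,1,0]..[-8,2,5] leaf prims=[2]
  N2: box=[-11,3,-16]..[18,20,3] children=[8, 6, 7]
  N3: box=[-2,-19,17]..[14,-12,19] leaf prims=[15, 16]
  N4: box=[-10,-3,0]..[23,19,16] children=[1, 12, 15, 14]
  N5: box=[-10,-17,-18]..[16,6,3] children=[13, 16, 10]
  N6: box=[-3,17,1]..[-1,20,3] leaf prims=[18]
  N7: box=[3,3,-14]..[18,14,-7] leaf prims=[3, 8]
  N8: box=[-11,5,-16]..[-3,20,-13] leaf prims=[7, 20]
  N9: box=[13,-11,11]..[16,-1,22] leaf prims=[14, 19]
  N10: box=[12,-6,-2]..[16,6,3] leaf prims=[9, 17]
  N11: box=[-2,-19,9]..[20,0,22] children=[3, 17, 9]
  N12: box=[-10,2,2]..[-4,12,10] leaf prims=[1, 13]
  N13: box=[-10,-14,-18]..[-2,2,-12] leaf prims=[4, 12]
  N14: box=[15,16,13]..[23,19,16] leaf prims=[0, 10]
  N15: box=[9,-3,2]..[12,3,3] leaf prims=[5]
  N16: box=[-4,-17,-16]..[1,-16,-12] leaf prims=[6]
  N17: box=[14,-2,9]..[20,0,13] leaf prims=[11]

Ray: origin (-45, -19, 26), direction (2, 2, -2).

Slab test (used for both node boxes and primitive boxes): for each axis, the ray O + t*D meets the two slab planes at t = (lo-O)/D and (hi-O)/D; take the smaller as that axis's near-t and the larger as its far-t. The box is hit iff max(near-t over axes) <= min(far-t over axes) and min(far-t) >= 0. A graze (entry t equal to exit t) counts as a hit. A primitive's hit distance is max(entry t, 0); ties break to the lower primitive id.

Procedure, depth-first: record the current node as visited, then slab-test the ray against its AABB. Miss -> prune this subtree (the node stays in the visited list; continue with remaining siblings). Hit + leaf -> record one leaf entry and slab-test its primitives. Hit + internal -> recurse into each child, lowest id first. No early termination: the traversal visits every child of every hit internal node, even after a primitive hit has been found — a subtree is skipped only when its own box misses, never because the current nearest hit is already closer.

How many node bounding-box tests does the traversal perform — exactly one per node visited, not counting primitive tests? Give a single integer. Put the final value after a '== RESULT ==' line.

Traverse from the root:
N0 x:[17,34] y:[0,39/2] z:[2,22] -> hit [17,39/2], descend [2, 4, 5, 11]
  N2 x:[17,63/2] y:[11,39/2] z:[23/2,21] -> hit [17,39/2], descend [6, 7, 8]
    N6 x:[21,22] y:[18,39/2] z:[23/2,25/2] -> miss, prune
    N7 x:[24,63/2] y:[11,33/2] z:[33/2,20] -> miss, prune
    N8 x:[17,21] y:[12,39/2] z:[39/2,21] -> hit [39/2,39/2] leaf, test {P7(miss), P20@t=39/2}
  N4 x:[35/2,34] y:[8,19] z:[5,13] -> miss, prune
  N5 x:[35/2,61/2] y:[1,25/2] z:[23/2,22] -> miss, prune
  N11 x:[43/2,65/2] y:[0,19/2] z:[2,17/2] -> miss, prune

8 AABB tests over nodes [0, 2, 6, 7, 8, 4, 5, 11]; 1 leaf entered; closest P20.

== RESULT ==
8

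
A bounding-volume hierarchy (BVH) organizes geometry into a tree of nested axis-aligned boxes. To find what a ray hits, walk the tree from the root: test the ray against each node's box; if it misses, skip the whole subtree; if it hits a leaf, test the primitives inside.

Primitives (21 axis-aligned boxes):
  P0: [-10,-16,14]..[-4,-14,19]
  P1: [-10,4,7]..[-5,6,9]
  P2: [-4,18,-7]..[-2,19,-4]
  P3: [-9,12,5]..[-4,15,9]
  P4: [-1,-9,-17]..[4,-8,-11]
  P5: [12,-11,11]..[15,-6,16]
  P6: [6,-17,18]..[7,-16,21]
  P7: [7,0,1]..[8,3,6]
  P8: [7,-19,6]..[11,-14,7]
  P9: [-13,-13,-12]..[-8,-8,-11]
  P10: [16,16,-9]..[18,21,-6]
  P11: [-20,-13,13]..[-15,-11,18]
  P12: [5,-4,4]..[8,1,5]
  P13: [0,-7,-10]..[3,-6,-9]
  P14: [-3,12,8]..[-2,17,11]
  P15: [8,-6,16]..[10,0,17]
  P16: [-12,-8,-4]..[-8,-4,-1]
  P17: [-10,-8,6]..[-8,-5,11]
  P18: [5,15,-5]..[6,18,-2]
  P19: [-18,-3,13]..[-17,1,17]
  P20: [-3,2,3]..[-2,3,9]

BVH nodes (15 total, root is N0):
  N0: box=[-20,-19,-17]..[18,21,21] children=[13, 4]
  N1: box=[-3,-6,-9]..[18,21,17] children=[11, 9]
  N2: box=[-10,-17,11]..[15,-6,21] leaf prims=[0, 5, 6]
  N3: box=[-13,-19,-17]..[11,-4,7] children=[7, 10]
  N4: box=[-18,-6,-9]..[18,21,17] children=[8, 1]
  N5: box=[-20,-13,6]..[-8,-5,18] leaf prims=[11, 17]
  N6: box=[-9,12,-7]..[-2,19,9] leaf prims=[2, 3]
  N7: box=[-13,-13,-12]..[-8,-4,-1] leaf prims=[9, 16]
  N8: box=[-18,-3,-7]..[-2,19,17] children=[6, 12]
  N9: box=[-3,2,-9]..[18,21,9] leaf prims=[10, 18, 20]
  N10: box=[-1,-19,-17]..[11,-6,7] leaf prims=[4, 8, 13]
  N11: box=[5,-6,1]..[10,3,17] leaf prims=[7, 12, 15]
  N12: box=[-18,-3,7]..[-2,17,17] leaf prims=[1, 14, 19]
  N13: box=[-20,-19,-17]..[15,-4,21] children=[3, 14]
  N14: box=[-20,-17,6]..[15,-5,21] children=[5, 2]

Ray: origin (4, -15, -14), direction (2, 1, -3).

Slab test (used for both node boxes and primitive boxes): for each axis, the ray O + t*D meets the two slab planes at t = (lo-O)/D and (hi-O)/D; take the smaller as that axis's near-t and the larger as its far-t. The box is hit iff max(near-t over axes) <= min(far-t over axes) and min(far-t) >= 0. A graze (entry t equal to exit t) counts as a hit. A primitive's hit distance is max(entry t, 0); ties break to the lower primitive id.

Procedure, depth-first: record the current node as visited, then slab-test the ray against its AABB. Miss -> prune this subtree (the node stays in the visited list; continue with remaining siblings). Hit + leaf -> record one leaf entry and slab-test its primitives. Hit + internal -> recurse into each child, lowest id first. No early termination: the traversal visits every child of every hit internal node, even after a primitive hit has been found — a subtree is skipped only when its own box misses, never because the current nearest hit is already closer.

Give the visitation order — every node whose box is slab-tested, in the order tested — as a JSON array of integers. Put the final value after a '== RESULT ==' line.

Trace the traversal:
N0 x:[-12,7] y:[-4,36] z:[-35/3,1] -> hit [-4,1], descend [4, 13]
  N4 x:[-11,7] y:[9,36] z:[-31/3,-5/3] -> miss, prune
  N13 x:[-12,11/2] y:[-4,11] z:[-35/3,1] -> hit [-4,1], descend [3, 14]
    N3 x:[-17/2,7/2] y:[-4,11] z:[-7,1] -> hit [-4,1], descend [7, 10]
      N7 x:[-17/2,-6] y:[2,11] z:[-13/3,-2/3] -> miss, prune
      N10 x:[-5/2,7/2] y:[-4,9] z:[-7,1] -> hit [-5/2,1] leaf, test {P4(miss), P8(miss), P13(miss)}
    N14 x:[-12,11/2] y:[-2,10] z:[-35/3,-20/3] -> miss, prune

Visited [0, 4, 13, 3, 7, 10, 14]. Tests: 7 box, 1 leaf. Nearest: miss.

== RESULT ==
[0, 4, 13, 3, 7, 10, 14]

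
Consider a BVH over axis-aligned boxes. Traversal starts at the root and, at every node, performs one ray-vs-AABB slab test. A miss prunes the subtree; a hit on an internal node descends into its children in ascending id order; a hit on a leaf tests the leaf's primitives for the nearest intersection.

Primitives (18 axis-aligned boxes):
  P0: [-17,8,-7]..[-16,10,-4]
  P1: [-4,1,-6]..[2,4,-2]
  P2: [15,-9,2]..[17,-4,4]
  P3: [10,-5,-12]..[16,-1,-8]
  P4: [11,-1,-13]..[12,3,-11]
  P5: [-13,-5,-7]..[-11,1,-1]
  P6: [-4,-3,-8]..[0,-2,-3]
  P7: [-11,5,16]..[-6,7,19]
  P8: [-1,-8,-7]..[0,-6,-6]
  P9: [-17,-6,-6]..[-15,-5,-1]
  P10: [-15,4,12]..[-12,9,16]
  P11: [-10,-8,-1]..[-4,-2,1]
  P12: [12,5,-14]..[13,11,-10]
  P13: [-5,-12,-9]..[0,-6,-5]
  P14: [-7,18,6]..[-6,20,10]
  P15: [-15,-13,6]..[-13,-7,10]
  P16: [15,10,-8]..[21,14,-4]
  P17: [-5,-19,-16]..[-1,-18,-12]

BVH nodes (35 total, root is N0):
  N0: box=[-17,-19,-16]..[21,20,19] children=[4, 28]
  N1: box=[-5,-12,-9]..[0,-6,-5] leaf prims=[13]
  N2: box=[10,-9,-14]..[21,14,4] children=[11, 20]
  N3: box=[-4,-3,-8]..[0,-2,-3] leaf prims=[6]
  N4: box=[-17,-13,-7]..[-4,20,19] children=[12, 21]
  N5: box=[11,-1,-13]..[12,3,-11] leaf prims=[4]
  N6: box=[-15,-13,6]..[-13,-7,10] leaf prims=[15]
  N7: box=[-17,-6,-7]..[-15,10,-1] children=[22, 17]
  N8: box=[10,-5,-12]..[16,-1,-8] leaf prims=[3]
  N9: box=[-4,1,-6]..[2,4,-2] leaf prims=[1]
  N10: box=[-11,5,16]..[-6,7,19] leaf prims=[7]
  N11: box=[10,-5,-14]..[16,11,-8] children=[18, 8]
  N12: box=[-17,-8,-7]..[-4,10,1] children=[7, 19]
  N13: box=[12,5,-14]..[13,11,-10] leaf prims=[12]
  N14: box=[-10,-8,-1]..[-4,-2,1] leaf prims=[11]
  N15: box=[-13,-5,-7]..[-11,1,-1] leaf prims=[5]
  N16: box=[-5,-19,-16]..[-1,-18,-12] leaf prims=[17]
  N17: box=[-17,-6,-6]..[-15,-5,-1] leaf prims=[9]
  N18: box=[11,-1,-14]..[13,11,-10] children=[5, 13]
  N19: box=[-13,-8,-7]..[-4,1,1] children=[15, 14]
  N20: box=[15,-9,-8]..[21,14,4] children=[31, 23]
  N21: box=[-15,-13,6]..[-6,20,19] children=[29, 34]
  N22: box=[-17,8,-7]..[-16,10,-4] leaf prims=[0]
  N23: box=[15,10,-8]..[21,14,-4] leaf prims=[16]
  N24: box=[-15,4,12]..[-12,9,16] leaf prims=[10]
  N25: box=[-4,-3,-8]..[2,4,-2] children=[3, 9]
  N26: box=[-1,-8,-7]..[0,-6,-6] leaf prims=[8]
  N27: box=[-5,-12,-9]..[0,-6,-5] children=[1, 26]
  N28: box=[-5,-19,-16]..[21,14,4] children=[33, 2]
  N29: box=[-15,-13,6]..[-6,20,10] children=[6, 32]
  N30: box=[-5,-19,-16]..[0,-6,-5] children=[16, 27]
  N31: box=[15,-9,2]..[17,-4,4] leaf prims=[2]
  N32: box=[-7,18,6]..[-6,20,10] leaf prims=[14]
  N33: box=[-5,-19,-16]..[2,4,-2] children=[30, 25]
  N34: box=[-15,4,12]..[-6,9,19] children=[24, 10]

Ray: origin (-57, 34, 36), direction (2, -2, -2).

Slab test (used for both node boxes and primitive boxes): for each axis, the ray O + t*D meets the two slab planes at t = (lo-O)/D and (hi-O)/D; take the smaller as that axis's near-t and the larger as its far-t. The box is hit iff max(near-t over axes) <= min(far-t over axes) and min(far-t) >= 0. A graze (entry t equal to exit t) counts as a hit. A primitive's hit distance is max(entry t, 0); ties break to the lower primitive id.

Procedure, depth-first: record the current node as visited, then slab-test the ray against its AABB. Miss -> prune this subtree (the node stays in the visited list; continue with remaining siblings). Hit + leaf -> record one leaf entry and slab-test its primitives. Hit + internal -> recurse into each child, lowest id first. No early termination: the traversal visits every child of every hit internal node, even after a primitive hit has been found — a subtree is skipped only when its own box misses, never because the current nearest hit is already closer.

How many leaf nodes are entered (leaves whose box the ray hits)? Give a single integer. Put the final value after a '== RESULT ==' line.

Trace the traversal:
N0 x:[20,39] y:[7,53/2] z:[17/2,26] -> hit [20,26], descend [4, 28]
  N4 x:[20,53/2] y:[7,47/2] z:[17/2,43/2] -> hit [20,43/2], descend [12, 21]
    N12 x:[20,53/2] y:[12,21] z:[35/2,43/2] -> hit [20,21], descend [7, 19]
      N7 x:[20,21] y:[12,20] z:[37/2,43/2] -> hit [20,20], descend [17, 22]
        N17 x:[20,21] y:[39/2,20] z:[37/2,21] -> hit [20,20] leaf, test {P9@t=20}
        N22 x:[20,41/2] y:[12,13] z:[20,43/2] -> miss, prune
      N19 x:[22,53/2] y:[33/2,21] z:[35/2,43/2] -> miss, prune
    N21 x:[21,51/2] y:[7,47/2] z:[17/2,15] -> miss, prune
  N28 x:[26,39] y:[10,53/2] z:[16,26] -> hit [26,26], descend [2, 33]
    N2 x:[67/2,39] y:[10,43/2] z:[16,25] -> miss, prune
    N33 x:[26,59/2] y:[15,53/2] z:[19,26] -> hit [26,26], descend [25, 30]
      N25 x:[53/2,59/2] y:[15,37/2] z:[19,22] -> miss, prune
      N30 x:[26,57/2] y:[20,53/2] z:[41/2,26] -> hit [26,26], descend [16, 27]
        N16 x:[26,28] y:[26,53/2] z:[24,26] -> hit [26,26] leaf, test {P17@t=26}
        N27 x:[26,57/2] y:[20,23] z:[41/2,45/2] -> miss, prune

order=[0, 4, 12, 7, 17, 22, 19, 21, 28, 2, 33, 25, 30, 16, 27]  |boxes|=15  |leaves|=2  hit=P9

== RESULT ==
2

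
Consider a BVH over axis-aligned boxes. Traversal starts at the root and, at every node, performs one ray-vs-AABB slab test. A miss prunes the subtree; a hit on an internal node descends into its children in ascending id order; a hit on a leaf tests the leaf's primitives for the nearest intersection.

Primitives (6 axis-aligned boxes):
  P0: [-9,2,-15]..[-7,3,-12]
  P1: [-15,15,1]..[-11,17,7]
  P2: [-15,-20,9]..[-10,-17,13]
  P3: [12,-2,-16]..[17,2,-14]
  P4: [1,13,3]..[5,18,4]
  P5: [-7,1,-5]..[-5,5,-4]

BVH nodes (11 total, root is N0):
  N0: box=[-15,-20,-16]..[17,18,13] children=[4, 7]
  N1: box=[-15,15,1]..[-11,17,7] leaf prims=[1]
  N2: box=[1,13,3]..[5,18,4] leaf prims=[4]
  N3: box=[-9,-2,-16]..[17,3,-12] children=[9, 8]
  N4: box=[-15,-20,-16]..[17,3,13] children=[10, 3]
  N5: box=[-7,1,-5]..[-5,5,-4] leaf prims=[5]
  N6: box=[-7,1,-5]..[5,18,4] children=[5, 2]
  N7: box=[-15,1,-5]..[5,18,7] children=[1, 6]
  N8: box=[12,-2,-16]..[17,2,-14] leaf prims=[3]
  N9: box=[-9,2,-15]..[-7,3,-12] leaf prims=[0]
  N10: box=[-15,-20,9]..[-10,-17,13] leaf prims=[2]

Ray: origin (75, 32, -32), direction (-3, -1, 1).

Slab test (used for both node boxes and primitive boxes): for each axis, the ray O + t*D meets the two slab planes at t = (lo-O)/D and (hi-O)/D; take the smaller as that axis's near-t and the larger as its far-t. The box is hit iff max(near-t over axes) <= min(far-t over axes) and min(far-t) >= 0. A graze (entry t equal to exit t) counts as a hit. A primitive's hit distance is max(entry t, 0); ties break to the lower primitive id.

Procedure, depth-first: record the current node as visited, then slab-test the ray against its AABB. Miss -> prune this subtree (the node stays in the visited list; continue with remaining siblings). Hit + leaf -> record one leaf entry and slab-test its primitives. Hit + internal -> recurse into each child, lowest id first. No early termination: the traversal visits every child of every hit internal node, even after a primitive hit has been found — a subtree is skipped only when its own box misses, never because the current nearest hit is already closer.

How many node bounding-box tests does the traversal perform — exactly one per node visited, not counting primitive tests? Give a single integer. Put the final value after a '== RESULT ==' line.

Trace the traversal:
N0 x:[58/3,30] y:[14,52] z:[16,45] -> hit [58/3,30], descend [4, 7]
  N4 x:[58/3,30] y:[29,52] z:[16,45] -> hit [29,30], descend [3, 10]
    N3 x:[58/3,28] y:[29,34] z:[16,20] -> miss, prune
    N10 x:[85/3,30] y:[49,52] z:[41,45] -> miss, prune
  N7 x:[70/3,30] y:[14,31] z:[27,39] -> hit [27,30], descend [1, 6]
    N1 x:[86/3,30] y:[15,17] z:[33,39] -> miss, prune
    N6 x:[70/3,82/3] y:[14,31] z:[27,36] -> hit [27,82/3], descend [2, 5]
      N2 x:[70/3,74/3] y:[14,19] z:[35,36] -> miss, prune
      N5 x:[80/3,82/3] y:[27,31] z:[27,28] -> hit [27,82/3] leaf, test {P5@t=27}

9 AABB tests over nodes [0, 4, 3, 10, 7, 1, 6, 2, 5]; 1 leaf entered; closest P5.

== RESULT ==
9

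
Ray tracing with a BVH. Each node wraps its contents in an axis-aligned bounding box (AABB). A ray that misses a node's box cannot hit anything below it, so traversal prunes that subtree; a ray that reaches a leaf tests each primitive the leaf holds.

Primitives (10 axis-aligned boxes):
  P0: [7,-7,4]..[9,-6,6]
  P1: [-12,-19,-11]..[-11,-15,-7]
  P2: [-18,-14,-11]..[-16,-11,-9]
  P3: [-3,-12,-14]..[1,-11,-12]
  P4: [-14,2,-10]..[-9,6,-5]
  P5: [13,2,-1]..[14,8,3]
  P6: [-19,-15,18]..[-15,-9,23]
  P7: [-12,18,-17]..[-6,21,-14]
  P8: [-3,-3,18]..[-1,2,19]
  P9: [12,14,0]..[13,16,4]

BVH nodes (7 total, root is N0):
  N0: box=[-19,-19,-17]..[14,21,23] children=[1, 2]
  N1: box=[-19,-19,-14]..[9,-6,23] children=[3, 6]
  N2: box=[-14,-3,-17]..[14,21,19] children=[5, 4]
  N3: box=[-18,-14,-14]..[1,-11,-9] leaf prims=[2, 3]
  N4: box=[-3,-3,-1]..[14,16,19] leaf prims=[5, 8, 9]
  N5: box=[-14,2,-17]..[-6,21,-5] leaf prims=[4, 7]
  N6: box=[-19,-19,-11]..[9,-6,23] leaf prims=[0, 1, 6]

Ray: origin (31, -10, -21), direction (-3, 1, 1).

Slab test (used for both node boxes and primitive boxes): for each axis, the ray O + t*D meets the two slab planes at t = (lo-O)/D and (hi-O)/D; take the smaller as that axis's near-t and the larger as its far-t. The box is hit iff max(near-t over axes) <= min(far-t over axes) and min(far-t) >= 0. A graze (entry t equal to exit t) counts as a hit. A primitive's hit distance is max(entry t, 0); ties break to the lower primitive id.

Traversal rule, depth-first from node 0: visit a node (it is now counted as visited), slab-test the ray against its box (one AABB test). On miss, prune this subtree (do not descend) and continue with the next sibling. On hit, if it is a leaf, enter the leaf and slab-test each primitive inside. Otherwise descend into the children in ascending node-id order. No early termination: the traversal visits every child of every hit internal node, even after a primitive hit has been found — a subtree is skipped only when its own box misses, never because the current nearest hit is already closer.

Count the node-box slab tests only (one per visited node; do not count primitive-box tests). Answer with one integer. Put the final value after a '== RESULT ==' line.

Walk:
N0 x:[17/3,50/3] y:[-9,31] z:[4,44] -> hit [17/3,50/3], descend [1, 2]
  N1 x:[22/3,50/3] y:[-9,4] z:[7,44] -> miss, prune
  N2 x:[17/3,15] y:[7,31] z:[4,40] -> hit [7,15], descend [4, 5]
    N4 x:[17/3,34/3] y:[7,26] z:[20,40] -> miss, prune
    N5 x:[37/3,15] y:[12,31] z:[4,16] -> hit [37/3,15] leaf, test {P4@t=40/3, P7(miss)}

order=[0, 1, 2, 4, 5]  |boxes|=5  |leaves|=1  hit=P4

== RESULT ==
5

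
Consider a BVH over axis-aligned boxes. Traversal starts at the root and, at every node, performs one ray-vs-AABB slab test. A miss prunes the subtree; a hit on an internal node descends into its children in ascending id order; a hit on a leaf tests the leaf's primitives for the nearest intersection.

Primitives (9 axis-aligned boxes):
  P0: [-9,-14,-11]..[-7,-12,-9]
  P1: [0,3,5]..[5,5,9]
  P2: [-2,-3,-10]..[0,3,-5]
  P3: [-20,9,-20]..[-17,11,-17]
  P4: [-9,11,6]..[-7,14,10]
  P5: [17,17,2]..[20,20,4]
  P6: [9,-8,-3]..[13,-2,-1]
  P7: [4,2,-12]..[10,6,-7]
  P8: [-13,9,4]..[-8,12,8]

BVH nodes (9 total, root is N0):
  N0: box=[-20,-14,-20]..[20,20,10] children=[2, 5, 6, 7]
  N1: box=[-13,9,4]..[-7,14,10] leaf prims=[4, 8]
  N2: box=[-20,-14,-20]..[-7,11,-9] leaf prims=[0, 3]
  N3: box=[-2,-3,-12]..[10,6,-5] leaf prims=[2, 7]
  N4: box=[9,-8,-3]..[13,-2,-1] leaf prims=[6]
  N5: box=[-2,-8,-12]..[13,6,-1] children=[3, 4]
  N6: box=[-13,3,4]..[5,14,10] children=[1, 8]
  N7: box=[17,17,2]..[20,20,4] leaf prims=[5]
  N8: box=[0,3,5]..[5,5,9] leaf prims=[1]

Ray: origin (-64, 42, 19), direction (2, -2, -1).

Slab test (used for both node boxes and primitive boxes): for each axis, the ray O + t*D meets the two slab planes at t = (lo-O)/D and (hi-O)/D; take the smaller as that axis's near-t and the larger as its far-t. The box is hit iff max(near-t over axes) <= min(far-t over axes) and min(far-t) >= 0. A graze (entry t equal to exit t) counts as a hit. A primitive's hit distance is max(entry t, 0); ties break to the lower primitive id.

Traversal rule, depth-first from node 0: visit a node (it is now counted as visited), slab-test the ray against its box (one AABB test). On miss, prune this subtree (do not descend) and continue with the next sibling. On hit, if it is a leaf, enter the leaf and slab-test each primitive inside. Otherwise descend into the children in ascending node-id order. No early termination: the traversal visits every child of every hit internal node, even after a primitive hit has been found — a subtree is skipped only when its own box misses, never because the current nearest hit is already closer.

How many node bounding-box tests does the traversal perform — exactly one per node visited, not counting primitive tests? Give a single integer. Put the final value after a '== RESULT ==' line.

Trace the traversal:
N0 x:[22,42] y:[11,28] z:[9,39] -> hit [22,28], descend [2, 5, 6, 7]
  N2 x:[22,57/2] y:[31/2,28] z:[28,39] -> hit [28,28] leaf, test {P0@t=28, P3(miss)}
  N5 x:[31,77/2] y:[18,25] z:[20,31] -> miss, prune
  N6 x:[51/2,69/2] y:[14,39/2] z:[9,15] -> miss, prune
  N7 x:[81/2,42] y:[11,25/2] z:[15,17] -> miss, prune

Visited [0, 2, 5, 6, 7]. Tests: 5 box, 1 leaf. Nearest: P0.

== RESULT ==
5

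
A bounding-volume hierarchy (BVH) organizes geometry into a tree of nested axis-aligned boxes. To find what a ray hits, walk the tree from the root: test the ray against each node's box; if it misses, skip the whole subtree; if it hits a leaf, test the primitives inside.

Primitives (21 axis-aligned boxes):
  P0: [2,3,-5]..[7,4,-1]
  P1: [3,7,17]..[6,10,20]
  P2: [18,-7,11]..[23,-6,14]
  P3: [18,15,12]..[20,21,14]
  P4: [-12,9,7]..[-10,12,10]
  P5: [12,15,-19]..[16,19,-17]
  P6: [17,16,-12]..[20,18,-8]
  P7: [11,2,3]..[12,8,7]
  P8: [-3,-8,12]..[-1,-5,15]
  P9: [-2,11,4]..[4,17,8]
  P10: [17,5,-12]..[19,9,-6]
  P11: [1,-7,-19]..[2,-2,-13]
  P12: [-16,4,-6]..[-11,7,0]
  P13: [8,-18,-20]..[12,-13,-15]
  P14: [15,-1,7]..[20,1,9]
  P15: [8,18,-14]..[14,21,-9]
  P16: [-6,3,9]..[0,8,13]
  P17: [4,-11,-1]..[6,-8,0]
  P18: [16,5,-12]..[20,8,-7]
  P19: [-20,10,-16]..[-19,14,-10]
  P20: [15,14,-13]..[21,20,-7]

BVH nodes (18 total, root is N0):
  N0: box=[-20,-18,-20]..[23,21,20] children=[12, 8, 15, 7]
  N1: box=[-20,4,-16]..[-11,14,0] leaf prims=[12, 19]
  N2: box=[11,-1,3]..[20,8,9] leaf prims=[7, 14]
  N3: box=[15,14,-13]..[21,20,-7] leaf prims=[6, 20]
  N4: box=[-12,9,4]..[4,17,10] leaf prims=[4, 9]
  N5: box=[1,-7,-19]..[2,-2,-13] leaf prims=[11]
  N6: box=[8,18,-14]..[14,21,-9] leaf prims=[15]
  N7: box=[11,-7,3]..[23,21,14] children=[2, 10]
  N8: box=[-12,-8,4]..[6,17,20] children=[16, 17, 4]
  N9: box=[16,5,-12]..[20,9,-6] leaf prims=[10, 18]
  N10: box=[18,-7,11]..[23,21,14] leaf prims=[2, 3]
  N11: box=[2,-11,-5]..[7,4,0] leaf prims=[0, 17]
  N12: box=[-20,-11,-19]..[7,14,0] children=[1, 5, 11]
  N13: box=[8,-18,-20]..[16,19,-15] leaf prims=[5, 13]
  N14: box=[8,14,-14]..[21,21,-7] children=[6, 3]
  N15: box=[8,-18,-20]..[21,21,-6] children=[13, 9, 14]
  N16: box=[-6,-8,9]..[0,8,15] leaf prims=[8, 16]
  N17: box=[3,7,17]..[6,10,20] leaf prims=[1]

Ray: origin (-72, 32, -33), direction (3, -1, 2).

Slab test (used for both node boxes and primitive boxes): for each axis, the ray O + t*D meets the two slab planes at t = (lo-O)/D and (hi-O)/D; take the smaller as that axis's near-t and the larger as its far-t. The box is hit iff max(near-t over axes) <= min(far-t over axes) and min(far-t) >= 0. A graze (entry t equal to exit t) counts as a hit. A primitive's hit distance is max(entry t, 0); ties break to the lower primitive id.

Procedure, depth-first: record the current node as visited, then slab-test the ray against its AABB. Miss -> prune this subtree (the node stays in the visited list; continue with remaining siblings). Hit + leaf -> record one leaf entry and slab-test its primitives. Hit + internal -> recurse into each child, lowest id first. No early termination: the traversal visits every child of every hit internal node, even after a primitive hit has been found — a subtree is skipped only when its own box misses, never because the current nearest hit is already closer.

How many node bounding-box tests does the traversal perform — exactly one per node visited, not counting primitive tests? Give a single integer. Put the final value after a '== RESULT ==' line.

Walk:
N0 x:[52/3,95/3] y:[11,50] z:[13/2,53/2] -> hit [52/3,53/2], descend [7, 8, 12, 15]
  N7 x:[83/3,95/3] y:[11,39] z:[18,47/2] -> miss, prune
  N8 x:[20,26] y:[15,40] z:[37/2,53/2] -> hit [20,26], descend [4, 16, 17]
    N4 x:[20,76/3] y:[15,23] z:[37/2,43/2] -> hit [20,43/2] leaf, test {P4@t=20, P9(miss)}
    N16 x:[22,24] y:[24,40] z:[21,24] -> hit [24,24] leaf, test {P8(miss), P16(miss)}
    N17 x:[25,26] y:[22,25] z:[25,53/2] -> hit [25,25] leaf, test {P1@t=25}
  N12 x:[52/3,79/3] y:[18,43] z:[7,33/2] -> miss, prune
  N15 x:[80/3,31] y:[11,50] z:[13/2,27/2] -> miss, prune

8 AABB tests over nodes [0, 7, 8, 4, 16, 17, 12, 15]; 3 leaves entered; closest P4.

== RESULT ==
8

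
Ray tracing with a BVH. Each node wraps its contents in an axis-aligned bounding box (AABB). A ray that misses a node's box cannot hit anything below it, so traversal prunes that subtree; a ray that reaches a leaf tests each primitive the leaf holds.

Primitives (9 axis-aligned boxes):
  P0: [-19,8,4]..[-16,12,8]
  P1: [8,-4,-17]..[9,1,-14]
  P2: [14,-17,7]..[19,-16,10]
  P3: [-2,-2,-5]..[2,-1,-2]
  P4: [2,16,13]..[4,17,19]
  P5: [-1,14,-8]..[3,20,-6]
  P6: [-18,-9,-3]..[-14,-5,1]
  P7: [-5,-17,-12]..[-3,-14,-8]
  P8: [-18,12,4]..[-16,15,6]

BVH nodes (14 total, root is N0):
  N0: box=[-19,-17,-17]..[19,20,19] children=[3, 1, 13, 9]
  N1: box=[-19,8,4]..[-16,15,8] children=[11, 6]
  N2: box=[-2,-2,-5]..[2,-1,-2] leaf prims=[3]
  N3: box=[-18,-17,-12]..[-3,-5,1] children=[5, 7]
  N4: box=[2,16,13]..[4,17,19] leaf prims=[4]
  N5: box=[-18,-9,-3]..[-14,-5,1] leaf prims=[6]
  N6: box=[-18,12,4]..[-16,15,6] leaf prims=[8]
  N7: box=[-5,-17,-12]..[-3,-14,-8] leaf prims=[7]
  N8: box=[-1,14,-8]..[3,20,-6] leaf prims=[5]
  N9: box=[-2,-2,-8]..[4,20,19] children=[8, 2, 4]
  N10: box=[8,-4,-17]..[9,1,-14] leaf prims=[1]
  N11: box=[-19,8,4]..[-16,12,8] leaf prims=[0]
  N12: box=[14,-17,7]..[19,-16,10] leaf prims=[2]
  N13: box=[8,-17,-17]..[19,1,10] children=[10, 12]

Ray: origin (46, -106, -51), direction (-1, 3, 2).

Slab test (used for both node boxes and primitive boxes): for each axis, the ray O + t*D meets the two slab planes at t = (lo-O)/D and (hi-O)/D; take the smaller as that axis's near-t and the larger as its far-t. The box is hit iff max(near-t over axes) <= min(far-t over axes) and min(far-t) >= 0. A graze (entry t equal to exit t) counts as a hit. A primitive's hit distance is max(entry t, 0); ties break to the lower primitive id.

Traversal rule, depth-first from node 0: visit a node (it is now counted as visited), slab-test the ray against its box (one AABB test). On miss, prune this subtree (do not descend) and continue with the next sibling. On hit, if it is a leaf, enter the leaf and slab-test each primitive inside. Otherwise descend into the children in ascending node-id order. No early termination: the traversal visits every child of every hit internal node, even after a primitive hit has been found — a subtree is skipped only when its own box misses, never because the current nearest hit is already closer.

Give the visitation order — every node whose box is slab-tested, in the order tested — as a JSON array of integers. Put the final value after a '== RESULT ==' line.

Traverse from the root:
N0 x:[27,65] y:[89/3,42] z:[17,35] -> hit [89/3,35], descend [1, 3, 9, 13]
  N1 x:[62,65] y:[38,121/3] z:[55/2,59/2] -> miss, prune
  N3 x:[49,64] y:[89/3,101/3] z:[39/2,26] -> miss, prune
  N9 x:[42,48] y:[104/3,42] z:[43/2,35] -> miss, prune
  N13 x:[27,38] y:[89/3,107/3] z:[17,61/2] -> hit [89/3,61/2], descend [10, 12]
    N10 x:[37,38] y:[34,107/3] z:[17,37/2] -> miss, prune
    N12 x:[27,32] y:[89/3,30] z:[29,61/2] -> hit [89/3,30] leaf, test {P2@t=89/3}

Visited [0, 1, 3, 9, 13, 10, 12]. Tests: 7 box, 1 leaf. Nearest: P2.

== RESULT ==
[0, 1, 3, 9, 13, 10, 12]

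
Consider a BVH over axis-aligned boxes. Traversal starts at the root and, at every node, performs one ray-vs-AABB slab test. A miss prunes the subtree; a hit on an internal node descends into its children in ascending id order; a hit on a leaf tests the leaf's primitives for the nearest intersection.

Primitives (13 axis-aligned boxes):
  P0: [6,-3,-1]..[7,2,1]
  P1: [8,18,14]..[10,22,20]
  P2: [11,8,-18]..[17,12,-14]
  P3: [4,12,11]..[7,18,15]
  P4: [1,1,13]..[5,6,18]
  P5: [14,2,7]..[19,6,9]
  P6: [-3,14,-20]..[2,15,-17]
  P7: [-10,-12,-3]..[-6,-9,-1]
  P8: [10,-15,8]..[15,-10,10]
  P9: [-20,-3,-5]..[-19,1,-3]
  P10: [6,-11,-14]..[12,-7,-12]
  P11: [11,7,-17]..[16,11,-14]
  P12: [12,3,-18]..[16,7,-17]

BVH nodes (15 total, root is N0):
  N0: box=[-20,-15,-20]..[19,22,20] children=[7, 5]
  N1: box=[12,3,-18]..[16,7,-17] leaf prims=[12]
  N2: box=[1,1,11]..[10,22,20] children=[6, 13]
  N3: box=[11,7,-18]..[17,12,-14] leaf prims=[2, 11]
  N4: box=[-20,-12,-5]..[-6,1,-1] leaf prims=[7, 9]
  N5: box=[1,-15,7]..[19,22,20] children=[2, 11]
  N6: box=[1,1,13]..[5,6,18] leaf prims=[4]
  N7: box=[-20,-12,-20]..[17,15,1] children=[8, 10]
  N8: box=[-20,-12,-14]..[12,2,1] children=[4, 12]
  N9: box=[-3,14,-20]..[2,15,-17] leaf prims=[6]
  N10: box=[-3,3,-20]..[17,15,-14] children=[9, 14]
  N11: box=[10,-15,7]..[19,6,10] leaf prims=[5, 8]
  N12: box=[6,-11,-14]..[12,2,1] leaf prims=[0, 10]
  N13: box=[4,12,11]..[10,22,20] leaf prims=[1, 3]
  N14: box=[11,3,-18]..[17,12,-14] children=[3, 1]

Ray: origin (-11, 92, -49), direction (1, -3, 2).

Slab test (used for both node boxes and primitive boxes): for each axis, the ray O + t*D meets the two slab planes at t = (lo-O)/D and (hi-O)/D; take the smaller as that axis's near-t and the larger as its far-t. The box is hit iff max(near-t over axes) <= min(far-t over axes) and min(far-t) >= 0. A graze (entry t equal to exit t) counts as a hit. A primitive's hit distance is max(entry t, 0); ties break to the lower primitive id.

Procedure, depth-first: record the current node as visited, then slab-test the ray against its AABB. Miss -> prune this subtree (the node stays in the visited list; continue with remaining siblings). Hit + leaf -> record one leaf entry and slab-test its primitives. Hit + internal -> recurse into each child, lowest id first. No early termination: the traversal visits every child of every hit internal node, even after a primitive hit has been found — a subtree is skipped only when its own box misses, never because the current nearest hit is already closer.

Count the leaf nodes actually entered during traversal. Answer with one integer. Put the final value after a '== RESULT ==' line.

Trace the traversal:
N0 x:[-9,30] y:[70/3,107/3] z:[29/2,69/2] -> hit [70/3,30], descend [5, 7]
  N5 x:[12,30] y:[70/3,107/3] z:[28,69/2] -> hit [28,30], descend [2, 11]
    N2 x:[12,21] y:[70/3,91/3] z:[30,69/2] -> miss, prune
    N11 x:[21,30] y:[86/3,107/3] z:[28,59/2] -> hit [86/3,59/2] leaf, test {P5@t=86/3, P8(miss)}
  N7 x:[-9,28] y:[77/3,104/3] z:[29/2,25] -> miss, prune

Visited [0, 5, 2, 11, 7]. Tests: 5 box, 1 leaf. Nearest: P5.

== RESULT ==
1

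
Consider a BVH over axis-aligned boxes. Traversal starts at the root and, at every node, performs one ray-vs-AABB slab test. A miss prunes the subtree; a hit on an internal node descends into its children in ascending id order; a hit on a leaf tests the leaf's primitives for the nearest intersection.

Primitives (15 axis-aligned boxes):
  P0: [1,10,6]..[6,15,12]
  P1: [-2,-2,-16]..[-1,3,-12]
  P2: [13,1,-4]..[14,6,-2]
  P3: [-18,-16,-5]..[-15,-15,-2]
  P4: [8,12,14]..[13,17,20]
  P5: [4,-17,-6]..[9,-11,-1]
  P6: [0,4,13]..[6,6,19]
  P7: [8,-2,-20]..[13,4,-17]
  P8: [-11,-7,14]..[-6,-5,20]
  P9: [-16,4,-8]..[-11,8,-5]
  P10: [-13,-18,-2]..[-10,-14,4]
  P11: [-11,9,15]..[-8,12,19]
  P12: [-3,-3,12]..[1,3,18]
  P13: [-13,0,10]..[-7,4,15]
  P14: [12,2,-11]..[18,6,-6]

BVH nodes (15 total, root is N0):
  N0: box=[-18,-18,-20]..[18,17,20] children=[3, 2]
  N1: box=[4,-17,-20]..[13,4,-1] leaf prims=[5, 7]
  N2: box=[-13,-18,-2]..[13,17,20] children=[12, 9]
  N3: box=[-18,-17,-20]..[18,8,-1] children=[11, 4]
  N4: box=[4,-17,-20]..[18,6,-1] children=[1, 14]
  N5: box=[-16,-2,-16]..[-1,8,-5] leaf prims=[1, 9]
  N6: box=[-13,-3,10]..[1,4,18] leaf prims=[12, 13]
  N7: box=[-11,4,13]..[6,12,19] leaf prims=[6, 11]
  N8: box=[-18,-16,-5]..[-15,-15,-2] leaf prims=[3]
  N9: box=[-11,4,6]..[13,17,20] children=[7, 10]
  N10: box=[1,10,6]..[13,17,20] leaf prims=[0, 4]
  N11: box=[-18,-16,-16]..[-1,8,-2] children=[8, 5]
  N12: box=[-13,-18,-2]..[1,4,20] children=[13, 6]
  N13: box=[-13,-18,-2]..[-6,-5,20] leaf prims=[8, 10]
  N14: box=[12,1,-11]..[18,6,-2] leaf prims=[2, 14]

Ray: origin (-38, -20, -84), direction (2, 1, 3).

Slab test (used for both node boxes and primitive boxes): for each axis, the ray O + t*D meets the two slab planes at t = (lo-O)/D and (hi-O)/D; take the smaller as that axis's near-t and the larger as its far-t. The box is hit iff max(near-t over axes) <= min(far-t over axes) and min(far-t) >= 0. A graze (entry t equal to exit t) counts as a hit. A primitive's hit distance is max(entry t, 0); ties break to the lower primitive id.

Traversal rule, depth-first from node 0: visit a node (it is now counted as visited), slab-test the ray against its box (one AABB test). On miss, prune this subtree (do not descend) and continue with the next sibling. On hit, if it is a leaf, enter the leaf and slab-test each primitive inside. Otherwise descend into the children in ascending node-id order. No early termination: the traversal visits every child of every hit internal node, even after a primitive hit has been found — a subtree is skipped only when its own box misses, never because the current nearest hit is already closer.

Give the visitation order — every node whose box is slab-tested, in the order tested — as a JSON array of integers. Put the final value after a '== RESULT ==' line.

Trace the traversal:
N0 x:[10,28] y:[2,37] z:[64/3,104/3] -> hit [64/3,28], descend [2, 3]
  N2 x:[25/2,51/2] y:[2,37] z:[82/3,104/3] -> miss, prune
  N3 x:[10,28] y:[3,28] z:[64/3,83/3] -> hit [64/3,83/3], descend [4, 11]
    N4 x:[21,28] y:[3,26] z:[64/3,83/3] -> hit [64/3,26], descend [1, 14]
      N1 x:[21,51/2] y:[3,24] z:[64/3,83/3] -> hit [64/3,24] leaf, test {P5(miss), P7(miss)}
      N14 x:[25,28] y:[21,26] z:[73/3,82/3] -> hit [25,26] leaf, test {P2(miss), P14@t=25}
    N11 x:[10,37/2] y:[4,28] z:[68/3,82/3] -> miss, prune

7 AABB tests over nodes [0, 2, 3, 4, 1, 14, 11]; 2 leaves entered; closest P14.

== RESULT ==
[0, 2, 3, 4, 1, 14, 11]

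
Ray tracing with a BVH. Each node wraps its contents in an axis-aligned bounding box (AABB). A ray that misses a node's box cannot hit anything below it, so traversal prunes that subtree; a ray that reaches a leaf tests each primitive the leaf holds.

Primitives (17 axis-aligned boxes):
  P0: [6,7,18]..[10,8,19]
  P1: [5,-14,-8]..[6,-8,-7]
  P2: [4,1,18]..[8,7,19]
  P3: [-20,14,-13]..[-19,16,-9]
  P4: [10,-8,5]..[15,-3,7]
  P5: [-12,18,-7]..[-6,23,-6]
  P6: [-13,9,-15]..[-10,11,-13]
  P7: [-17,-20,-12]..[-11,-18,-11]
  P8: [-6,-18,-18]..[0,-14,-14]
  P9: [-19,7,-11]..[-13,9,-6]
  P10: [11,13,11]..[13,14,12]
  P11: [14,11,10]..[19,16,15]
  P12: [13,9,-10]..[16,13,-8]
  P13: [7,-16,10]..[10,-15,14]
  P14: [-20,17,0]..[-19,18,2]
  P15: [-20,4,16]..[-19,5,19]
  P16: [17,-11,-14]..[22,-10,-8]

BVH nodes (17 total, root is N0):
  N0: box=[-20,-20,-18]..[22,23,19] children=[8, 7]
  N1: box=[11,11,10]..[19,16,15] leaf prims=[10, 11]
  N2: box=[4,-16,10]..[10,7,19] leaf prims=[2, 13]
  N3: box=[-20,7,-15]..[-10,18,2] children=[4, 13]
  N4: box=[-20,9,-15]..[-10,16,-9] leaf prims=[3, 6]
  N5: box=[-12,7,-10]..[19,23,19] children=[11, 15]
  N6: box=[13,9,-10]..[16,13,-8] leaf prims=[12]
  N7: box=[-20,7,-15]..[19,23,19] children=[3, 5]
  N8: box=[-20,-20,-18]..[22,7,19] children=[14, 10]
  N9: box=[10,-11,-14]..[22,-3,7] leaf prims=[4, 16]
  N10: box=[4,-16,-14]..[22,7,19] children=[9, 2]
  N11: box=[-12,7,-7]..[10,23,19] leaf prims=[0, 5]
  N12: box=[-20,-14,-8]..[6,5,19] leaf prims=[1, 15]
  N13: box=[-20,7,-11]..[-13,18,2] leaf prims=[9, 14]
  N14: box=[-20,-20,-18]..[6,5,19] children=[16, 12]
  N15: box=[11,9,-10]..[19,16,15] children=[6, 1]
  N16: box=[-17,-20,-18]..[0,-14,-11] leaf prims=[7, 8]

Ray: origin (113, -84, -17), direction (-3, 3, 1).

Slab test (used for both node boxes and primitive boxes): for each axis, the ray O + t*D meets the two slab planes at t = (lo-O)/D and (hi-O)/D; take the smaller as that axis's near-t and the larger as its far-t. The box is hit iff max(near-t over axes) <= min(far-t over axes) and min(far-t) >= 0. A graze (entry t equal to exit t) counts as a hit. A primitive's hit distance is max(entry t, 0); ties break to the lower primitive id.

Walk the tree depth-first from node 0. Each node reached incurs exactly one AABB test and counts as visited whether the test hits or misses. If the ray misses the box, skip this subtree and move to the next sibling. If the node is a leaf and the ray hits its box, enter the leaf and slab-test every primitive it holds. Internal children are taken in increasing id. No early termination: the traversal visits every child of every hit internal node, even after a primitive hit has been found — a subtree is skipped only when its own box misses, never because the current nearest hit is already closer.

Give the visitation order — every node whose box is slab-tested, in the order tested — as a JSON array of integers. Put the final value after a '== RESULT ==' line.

Walk:
N0 x:[91/3,133/3] y:[64/3,107/3] z:[-1,36] -> hit [91/3,107/3], descend [7, 8]
  N7 x:[94/3,133/3] y:[91/3,107/3] z:[2,36] -> hit [94/3,107/3], descend [3, 5]
    N3 x:[41,133/3] y:[91/3,34] z:[2,19] -> miss, prune
    N5 x:[94/3,125/3] y:[91/3,107/3] z:[7,36] -> hit [94/3,107/3], descend [11, 15]
      N11 x:[103/3,125/3] y:[91/3,107/3] z:[10,36] -> hit [103/3,107/3] leaf, test {P0(miss), P5(miss)}
      N15 x:[94/3,34] y:[31,100/3] z:[7,32] -> hit [94/3,32], descend [1, 6]
        N1 x:[94/3,34] y:[95/3,100/3] z:[27,32] -> hit [95/3,32] leaf, test {P10(miss), P11@t=95/3}
        N6 x:[97/3,100/3] y:[31,97/3] z:[7,9] -> miss, prune
  N8 x:[91/3,133/3] y:[64/3,91/3] z:[-1,36] -> hit [91/3,91/3], descend [10, 14]
    N10 x:[91/3,109/3] y:[68/3,91/3] z:[3,36] -> hit [91/3,91/3], descend [2, 9]
      N2 x:[103/3,109/3] y:[68/3,91/3] z:[27,36] -> miss, prune
      N9 x:[91/3,103/3] y:[73/3,27] z:[3,24] -> miss, prune
    N14 x:[107/3,133/3] y:[64/3,89/3] z:[-1,36] -> miss, prune

order=[0, 7, 3, 5, 11, 15, 1, 6, 8, 10, 2, 9, 14]  |boxes|=13  |leaves|=2  hit=P11

== RESULT ==
[0, 7, 3, 5, 11, 15, 1, 6, 8, 10, 2, 9, 14]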